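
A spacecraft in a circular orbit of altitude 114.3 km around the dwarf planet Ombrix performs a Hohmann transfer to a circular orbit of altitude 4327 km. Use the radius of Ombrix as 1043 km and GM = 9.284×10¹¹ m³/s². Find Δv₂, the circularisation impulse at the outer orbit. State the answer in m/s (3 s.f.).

Δv ≈ 168 m/s

r₁ = 1043 + 114.3 = 1157.3 km = 1.1573×10⁶ m.
r₂ = 1043 + 4327 = 5370.0 km = 5.3700×10⁶ m.
Transfer ellipse a_t = (r₁ + r₂)/2 = 3.264×10⁶ m.
At r₁: circular v_c1 = √(μ/r₁) = 895.7 m/s; transfer-periapsis v_p = √[μ(2/r₁ − 1/a_t)] = 1149 m/s.
At r₂: circular v_c2 = √(μ/r₂) = 415.8 m/s; transfer-apoapsis v_a = √[μ(2/r₂ − 1/a_t)] = 247.6 m/s.
Δv₂ = v_c2 − v_a = 168.2 m/s.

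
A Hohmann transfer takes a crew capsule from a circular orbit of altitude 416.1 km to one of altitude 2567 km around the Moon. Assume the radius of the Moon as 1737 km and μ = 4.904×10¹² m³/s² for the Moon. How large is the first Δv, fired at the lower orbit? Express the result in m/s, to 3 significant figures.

r₁ = 1737 + 416.1 = 2153.1 km = 2.1531×10⁶ m.
r₂ = 1737 + 2567 = 4304.0 km = 4.3040×10⁶ m.
Transfer ellipse a_t = (r₁ + r₂)/2 = 3.229×10⁶ m.
At r₁: circular v_c1 = √(μ/r₁) = 1509 m/s; transfer-perilune v_p = √[μ(2/r₁ − 1/a_t)] = 1743 m/s.
Δv₁ = v_p − v_c1 = 233.3 m/s.

Δv ≈ 233 m/s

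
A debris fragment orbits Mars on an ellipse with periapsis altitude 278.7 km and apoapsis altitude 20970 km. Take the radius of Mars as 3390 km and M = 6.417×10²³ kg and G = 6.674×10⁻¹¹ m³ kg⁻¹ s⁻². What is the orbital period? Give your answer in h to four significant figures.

μ = GM = 6.674×10⁻¹¹ × 6.417×10²³ = 4.283×10¹³ m³/s².
r_p = 3390 + 278.7 = 3668.7 km = 3.6687×10⁶ m.
r_a = 3390 + 20970 = 24360 km = 2.4360×10⁷ m.
Semi-major axis a = (r_p + r_a)/2 = (3668.7 + 24360)/2 = 14014 km = 1.401×10⁷ m.
By Kepler's third law T = 2π√(a³/μ) = 2π × 8.017×10³ = 5.037×10⁴ s.
= 13.99 h.

T ≈ 13.99 h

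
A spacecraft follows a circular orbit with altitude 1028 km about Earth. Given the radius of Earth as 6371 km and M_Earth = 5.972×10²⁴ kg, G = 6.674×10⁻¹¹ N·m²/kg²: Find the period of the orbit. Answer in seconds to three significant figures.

μ = GM = 6.674×10⁻¹¹ × 5.972×10²⁴ = 3.986×10¹⁴ m³/s².
r = 6371 + 1028 = 7399.0 km = 7.3990×10⁶ m.
Kepler's third law: T = 2π√(r³/μ) = 2π√((7.399×10⁶)³ / 3.986×10¹⁴).
r³/μ = 1.016×10⁶ s², so T = 2π × 1.008×10³ = 6.334×10³ s.

T ≈ 6330 seconds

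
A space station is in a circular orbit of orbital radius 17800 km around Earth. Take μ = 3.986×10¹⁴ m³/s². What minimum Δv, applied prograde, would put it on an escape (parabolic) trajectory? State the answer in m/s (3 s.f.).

Δv ≈ 1960 m/s

r = 17800 km = 1.780×10⁷ m.
Circular speed v_c = √(μ/r) = 4732 m/s.
Escape speed v_esc = √(2μ/r) = √2 × v_c = 6692 m/s.
Δv = v_esc − v_c = 1960 m/s.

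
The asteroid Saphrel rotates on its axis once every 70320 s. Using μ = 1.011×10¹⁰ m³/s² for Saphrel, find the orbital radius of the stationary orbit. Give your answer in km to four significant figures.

A synchronous orbit has period T, so by Kepler's third law a = (μT²/4π²)^(1/3).
μT²/4π² = 1.011×10¹⁰ × (7.032×10⁴)² / 39.48 = 1.266×10¹⁸ m³.
a = 1.082×10⁶ m = 1081.9 km.

r_sync ≈ 1082 km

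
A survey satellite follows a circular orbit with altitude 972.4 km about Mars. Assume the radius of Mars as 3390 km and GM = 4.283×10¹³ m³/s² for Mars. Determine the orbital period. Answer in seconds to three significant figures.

T ≈ 8750 seconds

r = 3390 + 972.4 = 4362.4 km = 4.3624×10⁶ m.
Kepler's third law: T = 2π√(r³/μ) = 2π√((4.362×10⁶)³ / 4.283×10¹³).
r³/μ = 1.938×10⁶ s², so T = 2π × 1.392×10³ = 8.748×10³ s.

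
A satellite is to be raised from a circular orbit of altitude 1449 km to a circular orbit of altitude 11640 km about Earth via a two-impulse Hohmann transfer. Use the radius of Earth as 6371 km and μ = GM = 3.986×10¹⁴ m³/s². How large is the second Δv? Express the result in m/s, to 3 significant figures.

Δv ≈ 1040 m/s

r₁ = 6371 + 1449 = 7820.0 km = 7.8200×10⁶ m.
r₂ = 6371 + 11640 = 18011 km = 1.8011×10⁷ m.
Transfer ellipse a_t = (r₁ + r₂)/2 = 1.292×10⁷ m.
At r₁: circular v_c1 = √(μ/r₁) = 7139 m/s; transfer-perigee v_p = √[μ(2/r₁ − 1/a_t)] = 8431 m/s.
At r₂: circular v_c2 = √(μ/r₂) = 4704 m/s; transfer-apogee v_a = √[μ(2/r₂ − 1/a_t)] = 3661 m/s.
Δv₂ = v_c2 − v_a = 1044 m/s.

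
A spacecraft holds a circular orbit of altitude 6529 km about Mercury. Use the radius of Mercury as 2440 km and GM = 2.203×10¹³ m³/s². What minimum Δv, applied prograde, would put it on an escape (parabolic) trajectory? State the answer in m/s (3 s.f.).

r = 2440 + 6529 = 8969.0 km = 8.9690×10⁶ m.
Circular speed v_c = √(μ/r) = 1567 m/s.
Escape speed v_esc = √(2μ/r) = √2 × v_c = 2216 m/s.
Δv = v_esc − v_c = 649.2 m/s.

Δv ≈ 649 m/s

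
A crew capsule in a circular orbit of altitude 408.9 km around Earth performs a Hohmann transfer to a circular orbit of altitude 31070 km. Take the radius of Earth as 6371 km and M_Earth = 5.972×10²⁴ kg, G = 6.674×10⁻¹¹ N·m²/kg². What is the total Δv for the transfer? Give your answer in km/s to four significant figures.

Δv_total ≈ 3.766 km/s

μ = GM = 6.674×10⁻¹¹ × 5.972×10²⁴ = 3.986×10¹⁴ m³/s².
r₁ = 6371 + 408.9 = 6779.9 km = 6.7799×10⁶ m.
r₂ = 6371 + 31070 = 37441 km = 3.7441×10⁷ m.
Transfer ellipse a_t = (r₁ + r₂)/2 = 2.211×10⁷ m.
At r₁: circular v_c1 = √(μ/r₁) = 7667 m/s; transfer-perigee v_p = √[μ(2/r₁ − 1/a_t)] = 9977 m/s.
Δv₁ = v_p − v_c1 = 2310 m/s.
At r₂: circular v_c2 = √(μ/r₂) = 3263 m/s; transfer-apogee v_a = √[μ(2/r₂ − 1/a_t)] = 1807 m/s.
Δv₂ = v_c2 − v_a = 1456 m/s.
Total Δv = Δv₁ + Δv₂ = 3766 m/s = 3.766 km/s.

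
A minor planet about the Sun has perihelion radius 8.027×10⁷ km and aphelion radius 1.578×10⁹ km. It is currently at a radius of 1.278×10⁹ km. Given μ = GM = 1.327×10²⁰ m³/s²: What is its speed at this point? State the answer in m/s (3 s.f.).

v ≈ 6900 m/s

Semi-major axis a = (r_p + r_a)/2 = 8.2914×10⁸ km = 8.291×10¹¹ m.
Vis-viva: v² = μ(2/r − 1/a) = 1.327×10²⁰ × (1.565×10⁻¹² − 1.206×10⁻¹²) = 4.762×10⁷ m²/s².
v = 6901 m/s.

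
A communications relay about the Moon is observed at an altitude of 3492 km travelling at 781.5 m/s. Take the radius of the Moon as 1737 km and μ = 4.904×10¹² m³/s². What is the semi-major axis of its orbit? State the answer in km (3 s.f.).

a ≈ 3880 km

r = 1737 + 3492 = 5229.0 km = 5.229×10⁶ m.
Specific orbital energy ε = v²/2 − μ/r = (781.5)²/2 − 4.904×10¹²/5.229×10⁶ = -6.325×10⁵ J/kg.
Since ε = −μ/(2a), a = −μ/(2ε) = 3.877×10⁶ m = 3876.8 km.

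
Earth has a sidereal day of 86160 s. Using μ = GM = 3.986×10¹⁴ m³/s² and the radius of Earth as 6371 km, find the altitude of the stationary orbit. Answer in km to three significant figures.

h_sync ≈ 35800 km

A synchronous orbit has period T, so by Kepler's third law a = (μT²/4π²)^(1/3).
μT²/4π² = 3.986×10¹⁴ × (8.616×10⁴)² / 39.48 = 7.495×10²² m³.
a = 4.216×10⁷ m = 42163 km.
Altitude h = a − R = 42163 − 6371 = 35792 km.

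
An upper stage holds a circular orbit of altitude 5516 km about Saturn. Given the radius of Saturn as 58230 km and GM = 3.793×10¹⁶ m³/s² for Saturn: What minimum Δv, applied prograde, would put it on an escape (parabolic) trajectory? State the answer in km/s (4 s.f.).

Δv ≈ 10.10 km/s

r = 58230 + 5516 = 63746 km = 6.3746×10⁷ m.
Circular speed v_c = √(μ/r) = 24390 m/s.
Escape speed v_esc = √(2μ/r) = √2 × v_c = 34500 m/s.
Δv = v_esc − v_c = 10100 m/s = 10.10 km/s.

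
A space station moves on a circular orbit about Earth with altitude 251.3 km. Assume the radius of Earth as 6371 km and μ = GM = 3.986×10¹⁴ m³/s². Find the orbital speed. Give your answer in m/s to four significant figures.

v ≈ 7758 m/s

r = 6371 + 251.3 = 6622.3 km = 6.6223×10⁶ m.
For a circular orbit v = √(μ/r) = √(3.986×10¹⁴ / 6.622×10⁶) = √(6.019×10⁷) = 7758 m/s.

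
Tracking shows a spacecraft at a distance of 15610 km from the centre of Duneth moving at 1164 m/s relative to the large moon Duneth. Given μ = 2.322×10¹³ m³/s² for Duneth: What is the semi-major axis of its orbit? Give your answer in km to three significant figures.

r = 1.561×10⁷ m.
Specific orbital energy ε = v²/2 − μ/r = (1164)²/2 − 2.322×10¹³/1.561×10⁷ = -8.101×10⁵ J/kg.
Since ε = −μ/(2a), a = −μ/(2ε) = 1.433×10⁷ m = 14332 km.

a ≈ 14300 km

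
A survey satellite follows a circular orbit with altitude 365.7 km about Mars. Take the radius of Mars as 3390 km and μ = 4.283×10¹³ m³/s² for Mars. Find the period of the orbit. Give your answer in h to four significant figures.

T ≈ 1.941 h

r = 3390 + 365.7 = 3755.7 km = 3.7557×10⁶ m.
Kepler's third law: T = 2π√(r³/μ) = 2π√((3.756×10⁶)³ / 4.283×10¹³).
r³/μ = 1.237×10⁶ s², so T = 2π × 1.112×10³ = 6.988×10³ s.
Converting: 6.988×10³ s ÷ 3600 = 1.941 h.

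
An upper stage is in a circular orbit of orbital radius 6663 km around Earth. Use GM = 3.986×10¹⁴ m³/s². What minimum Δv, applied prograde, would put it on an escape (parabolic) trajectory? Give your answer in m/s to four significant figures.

r = 6663 km = 6.663×10⁶ m.
Circular speed v_c = √(μ/r) = 7735 m/s.
Escape speed v_esc = √(2μ/r) = √2 × v_c = 10940 m/s.
Δv = v_esc − v_c = 3204 m/s.

Δv ≈ 3204 m/s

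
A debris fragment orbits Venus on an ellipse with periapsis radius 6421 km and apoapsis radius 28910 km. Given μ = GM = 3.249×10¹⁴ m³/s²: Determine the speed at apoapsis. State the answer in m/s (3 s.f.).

Semi-major axis a = (r_p + r_a)/2 = 17666 km = 1.767×10⁷ m.
Vis-viva: v² = μ(2/r − 1/a) = 3.249×10¹⁴ × (6.918×10⁻⁸ − 5.661×10⁻⁸) = 4.085×10⁶ m²/s².
v = 2021 m/s.

v ≈ 2020 m/s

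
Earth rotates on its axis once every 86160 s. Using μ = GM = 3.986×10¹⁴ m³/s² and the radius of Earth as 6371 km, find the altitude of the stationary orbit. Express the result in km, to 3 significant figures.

A synchronous orbit has period T, so by Kepler's third law a = (μT²/4π²)^(1/3).
μT²/4π² = 3.986×10¹⁴ × (8.616×10⁴)² / 39.48 = 7.495×10²² m³.
a = 4.216×10⁷ m = 42163 km.
Altitude h = a − R = 42163 − 6371 = 35792 km.

h_sync ≈ 35800 km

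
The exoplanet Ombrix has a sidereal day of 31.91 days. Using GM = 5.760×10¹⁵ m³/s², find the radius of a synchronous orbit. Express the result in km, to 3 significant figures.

r_sync ≈ 1.04×10⁶ km

T = 31.91 days = 2.757×10⁶ s.
A synchronous orbit has period T, so by Kepler's third law a = (μT²/4π²)^(1/3).
μT²/4π² = 5.760×10¹⁵ × (2.757×10⁶)² / 39.48 = 1.109×10²⁷ m³.
a = 1.035×10⁹ m = 1.0351×10⁶ km.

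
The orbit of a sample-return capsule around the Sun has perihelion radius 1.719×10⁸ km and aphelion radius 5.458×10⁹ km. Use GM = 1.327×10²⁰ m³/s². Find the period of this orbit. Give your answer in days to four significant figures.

T ≈ 29820 days

Semi-major axis a = (r_p + r_a)/2 = (1.7190×10⁸ + 5.4580×10⁹)/2 = 2.8150×10⁹ km = 2.815×10¹² m.
By Kepler's third law T = 2π√(a³/μ) = 2π × 4.100×10⁸ = 2.576×10⁹ s.
= 29820 days.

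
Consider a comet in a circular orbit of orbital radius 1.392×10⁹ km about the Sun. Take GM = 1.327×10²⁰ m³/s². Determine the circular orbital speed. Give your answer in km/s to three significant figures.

r = 1.392×10⁹ km = 1.392×10¹² m.
For a circular orbit v = √(μ/r) = √(1.327×10²⁰ / 1.392×10¹²) = √(9.533×10⁷) = 9764 m/s.
That is 9.764 km/s.

v ≈ 9.76 km/s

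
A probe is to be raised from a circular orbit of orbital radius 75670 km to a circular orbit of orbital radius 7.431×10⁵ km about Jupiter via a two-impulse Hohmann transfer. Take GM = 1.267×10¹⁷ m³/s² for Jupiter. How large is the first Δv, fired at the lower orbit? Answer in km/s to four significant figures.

r₁ = 75670 km = 7.567×10⁷ m.
r₂ = 7.431×10⁵ km = 7.431×10⁸ m.
Transfer ellipse a_t = (r₁ + r₂)/2 = 4.094×10⁸ m.
At r₁: circular v_c1 = √(μ/r₁) = 40920 m/s; transfer-perijove v_p = √[μ(2/r₁ − 1/a_t)] = 55130 m/s.
Δv₁ = v_p − v_c1 = 14210 m/s.
= 14.21 km/s.

Δv ≈ 14.21 km/s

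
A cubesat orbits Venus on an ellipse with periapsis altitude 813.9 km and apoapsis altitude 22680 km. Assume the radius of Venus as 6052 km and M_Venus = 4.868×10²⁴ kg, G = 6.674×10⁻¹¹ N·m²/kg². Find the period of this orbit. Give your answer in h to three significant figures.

μ = GM = 6.674×10⁻¹¹ × 4.868×10²⁴ = 3.249×10¹⁴ m³/s².
r_p = 6052 + 813.9 = 6865.9 km = 6.8659×10⁶ m.
r_a = 6052 + 22680 = 28732 km = 2.8732×10⁷ m.
Semi-major axis a = (r_p + r_a)/2 = (6865.9 + 28732)/2 = 17799 km = 1.780×10⁷ m.
By Kepler's third law T = 2π√(a³/μ) = 2π × 4.166×10³ = 2.618×10⁴ s.
= 7.271 h.

T ≈ 7.27 h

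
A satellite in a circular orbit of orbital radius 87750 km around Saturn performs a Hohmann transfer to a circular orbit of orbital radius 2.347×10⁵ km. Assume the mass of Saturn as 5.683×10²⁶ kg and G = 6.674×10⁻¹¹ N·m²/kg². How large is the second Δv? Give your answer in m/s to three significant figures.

Δv ≈ 3330 m/s

μ = GM = 6.674×10⁻¹¹ × 5.683×10²⁶ = 3.793×10¹⁶ m³/s².
r₁ = 87750 km = 8.775×10⁷ m.
r₂ = 2.347×10⁵ km = 2.347×10⁸ m.
Transfer ellipse a_t = (r₁ + r₂)/2 = 1.612×10⁸ m.
At r₁: circular v_c1 = √(μ/r₁) = 20790 m/s; transfer-perikrone v_p = √[μ(2/r₁ − 1/a_t)] = 25080 m/s.
At r₂: circular v_c2 = √(μ/r₂) = 12710 m/s; transfer-apokrone v_a = √[μ(2/r₂ − 1/a_t)] = 9378 m/s.
Δv₂ = v_c2 − v_a = 3334 m/s.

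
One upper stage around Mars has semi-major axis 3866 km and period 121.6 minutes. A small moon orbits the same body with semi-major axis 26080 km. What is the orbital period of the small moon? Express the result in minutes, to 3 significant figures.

Kepler's third law: T² ∝ a³, so T₂ = T₁ (a₂/a₁)^(3/2).
a₂/a₁ = 6.746, (a₂/a₁)^(3/2) = 17.52.
T₂ = 121.6 × 17.52 = 2131 minutes.

T₂ ≈ 2130 minutes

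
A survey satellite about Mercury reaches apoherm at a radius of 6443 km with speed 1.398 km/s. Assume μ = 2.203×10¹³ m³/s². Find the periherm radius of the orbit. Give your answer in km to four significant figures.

periherm radius ≈ 2578 km

r_a = 6.443×10⁶ m.
Specific energy ε = v²/2 − μ/r = -2.442×10⁶ J/kg, so a = −μ/(2ε) = 4.511×10⁶ m.
The apsides satisfy r_p + r_a = 2a, so the periherm radius is 2a − r_a = 2.578×10⁶ m = 2578.2 km.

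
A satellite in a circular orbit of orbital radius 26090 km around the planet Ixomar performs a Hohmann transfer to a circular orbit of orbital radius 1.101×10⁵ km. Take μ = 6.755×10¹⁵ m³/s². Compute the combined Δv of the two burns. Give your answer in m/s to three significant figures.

Δv_total ≈ 7350 m/s

r₁ = 26090 km = 2.609×10⁷ m.
r₂ = 1.101×10⁵ km = 1.101×10⁸ m.
Transfer ellipse a_t = (r₁ + r₂)/2 = 6.810×10⁷ m.
At r₁: circular v_c1 = √(μ/r₁) = 16090 m/s; transfer-periapsis v_p = √[μ(2/r₁ − 1/a_t)] = 20460 m/s.
Δv₁ = v_p − v_c1 = 4370 m/s.
At r₂: circular v_c2 = √(μ/r₂) = 7833 m/s; transfer-apoapsis v_a = √[μ(2/r₂ − 1/a_t)] = 4848 m/s.
Δv₂ = v_c2 − v_a = 2984 m/s.
Total Δv = Δv₁ + Δv₂ = 7354 m/s.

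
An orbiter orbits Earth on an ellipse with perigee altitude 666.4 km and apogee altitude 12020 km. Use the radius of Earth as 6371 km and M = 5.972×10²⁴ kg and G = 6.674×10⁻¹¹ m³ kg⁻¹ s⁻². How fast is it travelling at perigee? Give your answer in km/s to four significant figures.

v ≈ 9.051 km/s

μ = GM = 6.674×10⁻¹¹ × 5.972×10²⁴ = 3.986×10¹⁴ m³/s².
r_p = 6371 + 666.4 = 7037.4 km = 7.0374×10⁶ m.
r_a = 6371 + 12020 = 18391 km = 1.8391×10⁷ m.
Semi-major axis a = (r_p + r_a)/2 = 12714 km = 1.271×10⁷ m.
Vis-viva: v² = μ(2/r − 1/a) = 3.986×10¹⁴ × (2.842×10⁻⁷ − 7.865×10⁻⁸) = 8.192×10⁷ m²/s².
v = 9051 m/s = 9.051 km/s.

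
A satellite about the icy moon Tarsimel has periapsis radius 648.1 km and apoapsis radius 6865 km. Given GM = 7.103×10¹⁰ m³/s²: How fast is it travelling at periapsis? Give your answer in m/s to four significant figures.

v ≈ 447.5 m/s

Semi-major axis a = (r_p + r_a)/2 = 3756.6 km = 3.757×10⁶ m.
Vis-viva: v² = μ(2/r − 1/a) = 7.103×10¹⁰ × (3.086×10⁻⁶ − 2.662×10⁻⁷) = 2.003×10⁵ m²/s².
v = 447.5 m/s.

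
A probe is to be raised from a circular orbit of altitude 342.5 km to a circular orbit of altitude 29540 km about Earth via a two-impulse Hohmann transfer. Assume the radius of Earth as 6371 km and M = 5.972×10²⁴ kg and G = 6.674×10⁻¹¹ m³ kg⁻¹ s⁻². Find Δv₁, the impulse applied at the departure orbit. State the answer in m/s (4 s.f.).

μ = GM = 6.674×10⁻¹¹ × 5.972×10²⁴ = 3.986×10¹⁴ m³/s².
r₁ = 6371 + 342.5 = 6713.5 km = 6.7135×10⁶ m.
r₂ = 6371 + 29540 = 35911 km = 3.5911×10⁷ m.
Transfer ellipse a_t = (r₁ + r₂)/2 = 2.131×10⁷ m.
At r₁: circular v_c1 = √(μ/r₁) = 7705 m/s; transfer-perigee v_p = √[μ(2/r₁ − 1/a_t)] = 10000 m/s.
Δv₁ = v_p − v_c1 = 2297 m/s.

Δv ≈ 2297 m/s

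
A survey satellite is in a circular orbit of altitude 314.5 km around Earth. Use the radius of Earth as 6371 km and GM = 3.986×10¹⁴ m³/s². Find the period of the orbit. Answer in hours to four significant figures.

T ≈ 1.511 hours

r = 6371 + 314.5 = 6685.5 km = 6.6855×10⁶ m.
Kepler's third law: T = 2π√(r³/μ) = 2π√((6.686×10⁶)³ / 3.986×10¹⁴).
r³/μ = 7.497×10⁵ s², so T = 2π × 8.658×10² = 5.440×10³ s.
Converting: 5.440×10³ s ÷ 3600 = 1.511 hours.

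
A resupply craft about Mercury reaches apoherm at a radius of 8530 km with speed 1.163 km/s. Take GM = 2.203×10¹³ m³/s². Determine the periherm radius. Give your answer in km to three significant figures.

periherm radius ≈ 3030 km

r_a = 8.530×10⁶ m.
Specific energy ε = v²/2 − μ/r = -1.906×10⁶ J/kg, so a = −μ/(2ε) = 5.778×10⁶ m.
The apsides satisfy r_p + r_a = 2a, so the periherm radius is 2a − r_a = 3.026×10⁶ m = 3026.0 km.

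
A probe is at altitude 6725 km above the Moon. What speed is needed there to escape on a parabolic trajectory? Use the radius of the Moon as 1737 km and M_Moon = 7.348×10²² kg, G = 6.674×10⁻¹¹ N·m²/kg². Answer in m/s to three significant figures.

μ = GM = 6.674×10⁻¹¹ × 7.348×10²² = 4.904×10¹² m³/s².
r = 1737 + 6725 = 8462.0 km = 8.4620×10⁶ m.
Escape speed v_esc = √(2μ/r) = √(2 × 4.904×10¹² / 8.462×10⁶) = √(1.159×10⁶) = 1077 m/s.

v_esc ≈ 1080 m/s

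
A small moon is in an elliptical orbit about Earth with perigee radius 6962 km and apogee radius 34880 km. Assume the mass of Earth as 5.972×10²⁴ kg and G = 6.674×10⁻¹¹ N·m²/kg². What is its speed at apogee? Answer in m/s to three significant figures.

v ≈ 1950 m/s

μ = GM = 6.674×10⁻¹¹ × 5.972×10²⁴ = 3.986×10¹⁴ m³/s².
Semi-major axis a = (r_p + r_a)/2 = 20921 km = 2.092×10⁷ m.
Vis-viva: v² = μ(2/r − 1/a) = 3.986×10¹⁴ × (5.734×10⁻⁸ − 4.780×10⁻⁸) = 3.803×10⁶ m²/s².
v = 1950 m/s.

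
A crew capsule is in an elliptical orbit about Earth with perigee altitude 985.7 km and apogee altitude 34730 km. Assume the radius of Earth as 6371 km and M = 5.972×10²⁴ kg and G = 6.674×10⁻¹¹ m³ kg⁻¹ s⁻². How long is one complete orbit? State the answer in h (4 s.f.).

μ = GM = 6.674×10⁻¹¹ × 5.972×10²⁴ = 3.986×10¹⁴ m³/s².
r_p = 6371 + 985.7 = 7356.7 km = 7.3567×10⁶ m.
r_a = 6371 + 34730 = 41101 km = 4.1101×10⁷ m.
Semi-major axis a = (r_p + r_a)/2 = (7356.7 + 41101)/2 = 24229 km = 2.423×10⁷ m.
By Kepler's third law T = 2π√(a³/μ) = 2π × 5.974×10³ = 3.753×10⁴ s.
= 10.43 h.

T ≈ 10.43 h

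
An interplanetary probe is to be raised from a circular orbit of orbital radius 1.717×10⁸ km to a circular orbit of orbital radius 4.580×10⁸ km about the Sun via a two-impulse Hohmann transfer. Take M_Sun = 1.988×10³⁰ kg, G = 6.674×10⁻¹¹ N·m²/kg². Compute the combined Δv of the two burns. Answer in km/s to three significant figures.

μ = GM = 6.674×10⁻¹¹ × 1.988×10³⁰ = 1.327×10²⁰ m³/s².
r₁ = 1.717×10⁸ km = 1.717×10¹¹ m.
r₂ = 4.580×10⁸ km = 4.580×10¹¹ m.
Transfer ellipse a_t = (r₁ + r₂)/2 = 3.148×10¹¹ m.
At r₁: circular v_c1 = √(μ/r₁) = 27800 m/s; transfer-perihelion v_p = √[μ(2/r₁ − 1/a_t)] = 33530 m/s.
Δv₁ = v_p − v_c1 = 5729 m/s.
At r₂: circular v_c2 = √(μ/r₂) = 17020 m/s; transfer-aphelion v_a = √[μ(2/r₂ − 1/a_t)] = 12570 m/s.
Δv₂ = v_c2 − v_a = 4451 m/s.
Total Δv = Δv₁ + Δv₂ = 10180 m/s = 10.18 km/s.

Δv_total ≈ 10.2 km/s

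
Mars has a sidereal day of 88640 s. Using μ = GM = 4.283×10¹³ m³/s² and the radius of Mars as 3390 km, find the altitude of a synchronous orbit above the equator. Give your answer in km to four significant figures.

A synchronous orbit has period T, so by Kepler's third law a = (μT²/4π²)^(1/3).
μT²/4π² = 4.283×10¹³ × (8.864×10⁴)² / 39.48 = 8.524×10²¹ m³.
a = 2.043×10⁷ m = 20428 km.
Altitude h = a − R = 20428 − 3390 = 17038 km.

h_sync ≈ 17040 km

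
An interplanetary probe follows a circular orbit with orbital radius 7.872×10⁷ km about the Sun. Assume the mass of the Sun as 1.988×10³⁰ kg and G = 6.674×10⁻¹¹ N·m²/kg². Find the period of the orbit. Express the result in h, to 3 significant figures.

T ≈ 3350 h

μ = GM = 6.674×10⁻¹¹ × 1.988×10³⁰ = 1.327×10²⁰ m³/s².
r = 7.872×10⁷ km = 7.872×10¹⁰ m.
Kepler's third law: T = 2π√(r³/μ) = 2π√((7.872×10¹⁰)³ / 1.327×10²⁰).
r³/μ = 3.677×10¹² s², so T = 2π × 1.917×10⁶ = 1.205×10⁷ s.
Converting: 1.205×10⁷ s ÷ 3600 = 3347 h.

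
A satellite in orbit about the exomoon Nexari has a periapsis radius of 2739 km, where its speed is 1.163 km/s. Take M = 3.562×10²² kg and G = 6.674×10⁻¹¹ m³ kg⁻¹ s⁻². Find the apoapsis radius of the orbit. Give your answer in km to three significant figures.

apoapsis radius ≈ 9670 km

μ = GM = 6.674×10⁻¹¹ × 3.562×10²² = 2.377×10¹² m³/s².
r_p = 2.739×10⁶ m.
Specific energy ε = v²/2 − μ/r = -1.917×10⁵ J/kg, so a = −μ/(2ε) = 6.202×10⁶ m.
The apsides satisfy r_p + r_a = 2a, so the apoapsis radius is 2a − r_p = 9.665×10⁶ m = 9665.1 km.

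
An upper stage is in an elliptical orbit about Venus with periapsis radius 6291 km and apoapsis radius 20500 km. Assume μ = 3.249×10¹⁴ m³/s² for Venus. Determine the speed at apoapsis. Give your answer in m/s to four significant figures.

v ≈ 2728 m/s

Semi-major axis a = (r_p + r_a)/2 = 13396 km = 1.340×10⁷ m.
Vis-viva: v² = μ(2/r − 1/a) = 3.249×10¹⁴ × (9.756×10⁻⁸ − 7.465×10⁻⁸) = 7.443×10⁶ m²/s².
v = 2728 m/s.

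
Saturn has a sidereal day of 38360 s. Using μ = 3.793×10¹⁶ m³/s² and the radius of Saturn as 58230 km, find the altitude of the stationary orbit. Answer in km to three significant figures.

A synchronous orbit has period T, so by Kepler's third law a = (μT²/4π²)^(1/3).
μT²/4π² = 3.793×10¹⁶ × (3.836×10⁴)² / 39.48 = 1.414×10²⁴ m³.
a = 1.122×10⁸ m = 1.1223×10⁵ km.
Altitude h = a − R = 1.1223×10⁵ − 58230 = 54005 km.

h_sync ≈ 54000 km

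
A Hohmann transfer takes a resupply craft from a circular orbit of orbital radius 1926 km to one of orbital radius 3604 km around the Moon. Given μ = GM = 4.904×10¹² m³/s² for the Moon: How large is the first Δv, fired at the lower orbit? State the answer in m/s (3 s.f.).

r₁ = 1926 km = 1.926×10⁶ m.
r₂ = 3604 km = 3.604×10⁶ m.
Transfer ellipse a_t = (r₁ + r₂)/2 = 2.765×10⁶ m.
At r₁: circular v_c1 = √(μ/r₁) = 1596 m/s; transfer-perilune v_p = √[μ(2/r₁ − 1/a_t)] = 1822 m/s.
Δv₁ = v_p − v_c1 = 226.1 m/s.

Δv ≈ 226 m/s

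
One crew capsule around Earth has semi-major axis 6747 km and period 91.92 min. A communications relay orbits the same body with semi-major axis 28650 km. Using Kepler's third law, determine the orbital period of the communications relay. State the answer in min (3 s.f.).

Kepler's third law: T² ∝ a³, so T₂ = T₁ (a₂/a₁)^(3/2).
a₂/a₁ = 4.246, (a₂/a₁)^(3/2) = 8.750.
T₂ = 91.92 × 8.750 = 804.3 min.

T₂ ≈ 804 min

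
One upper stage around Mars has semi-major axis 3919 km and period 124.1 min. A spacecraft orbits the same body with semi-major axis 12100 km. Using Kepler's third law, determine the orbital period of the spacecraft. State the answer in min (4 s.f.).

Kepler's third law: T² ∝ a³, so T₂ = T₁ (a₂/a₁)^(3/2).
a₂/a₁ = 3.088, (a₂/a₁)^(3/2) = 5.425.
T₂ = 124.1 × 5.425 = 673.3 min.

T₂ ≈ 673.3 min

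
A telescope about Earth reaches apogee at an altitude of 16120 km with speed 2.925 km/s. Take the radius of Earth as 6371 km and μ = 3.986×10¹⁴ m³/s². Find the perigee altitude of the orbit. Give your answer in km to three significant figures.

perigee altitude ≈ 785 km

r_a = 6371 + 16120 = 22491 km = 2.249×10⁷ m.
Specific energy ε = v²/2 − μ/r = -1.344×10⁷ J/kg, so a = −μ/(2ε) = 1.482×10⁷ m.
The apsides satisfy r_p + r_a = 2a, so the perigee radius is 2a − r_a = 7.156×10⁶ m = 7156.1 km.
Perigee altitude = 7156.1 − 6371 = 785.08 km.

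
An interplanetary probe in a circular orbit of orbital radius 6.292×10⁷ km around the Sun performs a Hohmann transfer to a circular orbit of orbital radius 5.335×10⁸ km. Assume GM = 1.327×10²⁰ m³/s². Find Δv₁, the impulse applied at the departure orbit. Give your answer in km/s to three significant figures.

r₁ = 6.292×10⁷ km = 6.292×10¹⁰ m.
r₂ = 5.335×10⁸ km = 5.335×10¹¹ m.
Transfer ellipse a_t = (r₁ + r₂)/2 = 2.982×10¹¹ m.
At r₁: circular v_c1 = √(μ/r₁) = 45920 m/s; transfer-perihelion v_p = √[μ(2/r₁ − 1/a_t)] = 61430 m/s.
Δv₁ = v_p − v_c1 = 15500 m/s.
= 15.50 km/s.

Δv ≈ 15.5 km/s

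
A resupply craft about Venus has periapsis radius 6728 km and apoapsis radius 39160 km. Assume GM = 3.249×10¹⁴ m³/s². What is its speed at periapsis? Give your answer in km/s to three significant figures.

v ≈ 9.08 km/s

Semi-major axis a = (r_p + r_a)/2 = 22944 km = 2.294×10⁷ m.
Vis-viva: v² = μ(2/r − 1/a) = 3.249×10¹⁴ × (2.973×10⁻⁷ − 4.358×10⁻⁸) = 8.242×10⁷ m²/s².
v = 9079 m/s = 9.079 km/s.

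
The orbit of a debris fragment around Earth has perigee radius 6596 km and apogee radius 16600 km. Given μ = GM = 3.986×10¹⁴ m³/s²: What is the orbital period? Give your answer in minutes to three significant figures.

Semi-major axis a = (r_p + r_a)/2 = (6596.0 + 16600)/2 = 11598 km = 1.160×10⁷ m.
By Kepler's third law T = 2π√(a³/μ) = 2π × 1.978×10³ = 1.243×10⁴ s.
= 207.2 minutes.

T ≈ 207 minutes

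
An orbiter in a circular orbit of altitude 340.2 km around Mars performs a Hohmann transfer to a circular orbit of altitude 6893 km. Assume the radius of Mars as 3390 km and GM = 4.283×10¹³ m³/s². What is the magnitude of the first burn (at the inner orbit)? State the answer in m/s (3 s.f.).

r₁ = 3390 + 340.2 = 3730.2 km = 3.7302×10⁶ m.
r₂ = 3390 + 6893 = 10283 km = 1.0283×10⁷ m.
Transfer ellipse a_t = (r₁ + r₂)/2 = 7.007×10⁶ m.
At r₁: circular v_c1 = √(μ/r₁) = 3389 m/s; transfer-periapsis v_p = √[μ(2/r₁ − 1/a_t)] = 4105 m/s.
Δv₁ = v_p − v_c1 = 716.5 m/s.

Δv ≈ 717 m/s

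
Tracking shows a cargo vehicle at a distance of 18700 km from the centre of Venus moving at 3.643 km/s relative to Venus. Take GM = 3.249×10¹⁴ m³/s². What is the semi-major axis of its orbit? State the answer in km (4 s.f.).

a ≈ 15130 km

r = 1.870×10⁷ m.
Specific orbital energy ε = v²/2 − μ/r = (3643)²/2 − 3.249×10¹⁴/1.870×10⁷ = -1.074×10⁷ J/kg.
Since ε = −μ/(2a), a = −μ/(2ε) = 1.513×10⁷ m = 15128 km.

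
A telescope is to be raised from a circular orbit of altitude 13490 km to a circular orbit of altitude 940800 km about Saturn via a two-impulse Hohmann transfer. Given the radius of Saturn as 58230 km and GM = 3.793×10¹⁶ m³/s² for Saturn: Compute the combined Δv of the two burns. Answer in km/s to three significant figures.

r₁ = 58230 + 13490 = 71720 km = 7.1720×10⁷ m.
r₂ = 58230 + 940800 = 999030 km = 9.9903×10⁸ m.
Transfer ellipse a_t = (r₁ + r₂)/2 = 5.354×10⁸ m.
At r₁: circular v_c1 = √(μ/r₁) = 23000 m/s; transfer-perikrone v_p = √[μ(2/r₁ − 1/a_t)] = 31410 m/s.
Δv₁ = v_p − v_c1 = 8418 m/s.
At r₂: circular v_c2 = √(μ/r₂) = 6162 m/s; transfer-apokrone v_a = √[μ(2/r₂ − 1/a_t)] = 2255 m/s.
Δv₂ = v_c2 − v_a = 3906 m/s.
Total Δv = Δv₁ + Δv₂ = 12320 m/s = 12.32 km/s.

Δv_total ≈ 12.3 km/s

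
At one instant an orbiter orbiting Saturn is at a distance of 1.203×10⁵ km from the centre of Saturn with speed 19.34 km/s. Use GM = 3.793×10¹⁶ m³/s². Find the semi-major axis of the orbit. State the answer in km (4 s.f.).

r = 1.203×10⁸ m.
Specific orbital energy ε = v²/2 − μ/r = (19340)²/2 − 3.793×10¹⁶/1.203×10⁸ = -1.283×10⁸ J/kg.
Since ε = −μ/(2a), a = −μ/(2ε) = 1.478×10⁸ m = 1.4784×10⁵ km.

a ≈ 1.478×10⁵ km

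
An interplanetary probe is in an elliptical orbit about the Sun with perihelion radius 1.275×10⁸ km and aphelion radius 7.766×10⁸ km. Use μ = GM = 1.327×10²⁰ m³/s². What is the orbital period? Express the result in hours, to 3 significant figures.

Semi-major axis a = (r_p + r_a)/2 = (1.2750×10⁸ + 7.7660×10⁸)/2 = 4.5205×10⁸ km = 4.520×10¹¹ m.
By Kepler's third law T = 2π√(a³/μ) = 2π × 2.638×10⁷ = 1.658×10⁸ s.
= 46050 hours.

T ≈ 46000 hours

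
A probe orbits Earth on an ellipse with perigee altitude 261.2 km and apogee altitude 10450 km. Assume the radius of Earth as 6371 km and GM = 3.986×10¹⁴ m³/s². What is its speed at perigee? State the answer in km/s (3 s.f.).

r_p = 6371 + 261.2 = 6632.2 km = 6.6322×10⁶ m.
r_a = 6371 + 10450 = 16821 km = 1.6821×10⁷ m.
Semi-major axis a = (r_p + r_a)/2 = 11727 km = 1.173×10⁷ m.
Vis-viva: v² = μ(2/r − 1/a) = 3.986×10¹⁴ × (3.016×10⁻⁷ − 8.528×10⁻⁸) = 8.621×10⁷ m²/s².
v = 9285 m/s = 9.285 km/s.

v ≈ 9.28 km/s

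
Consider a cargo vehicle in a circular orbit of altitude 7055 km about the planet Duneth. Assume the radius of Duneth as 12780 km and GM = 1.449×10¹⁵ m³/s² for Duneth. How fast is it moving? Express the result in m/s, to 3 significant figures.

r = 12780 + 7055 = 19835 km = 1.9835×10⁷ m.
For a circular orbit v = √(μ/r) = √(1.449×10¹⁵ / 1.984×10⁷) = √(7.305×10⁷) = 8547 m/s.

v ≈ 8550 m/s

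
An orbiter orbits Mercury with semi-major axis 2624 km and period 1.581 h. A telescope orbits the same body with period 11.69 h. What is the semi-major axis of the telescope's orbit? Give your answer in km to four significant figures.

Kepler's third law: a³ ∝ T², so a₂ = a₁ (T₂/T₁)^(2/3).
T₂/T₁ = 7.394, (T₂/T₁)^(2/3) = 3.795.
a₂ = 2624 × 3.795 = 9959 km.

a₂ ≈ 9959 km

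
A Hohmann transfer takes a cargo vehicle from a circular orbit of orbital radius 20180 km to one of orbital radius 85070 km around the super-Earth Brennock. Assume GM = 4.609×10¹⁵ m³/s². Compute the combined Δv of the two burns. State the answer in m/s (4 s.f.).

Δv_total ≈ 6905 m/s

r₁ = 20180 km = 2.018×10⁷ m.
r₂ = 85070 km = 8.507×10⁷ m.
Transfer ellipse a_t = (r₁ + r₂)/2 = 5.262×10⁷ m.
At r₁: circular v_c1 = √(μ/r₁) = 15110 m/s; transfer-periapsis v_p = √[μ(2/r₁ − 1/a_t)] = 19210 m/s.
Δv₁ = v_p − v_c1 = 4102 m/s.
At r₂: circular v_c2 = √(μ/r₂) = 7361 m/s; transfer-apoapsis v_a = √[μ(2/r₂ − 1/a_t)] = 4558 m/s.
Δv₂ = v_c2 − v_a = 2803 m/s.
Total Δv = Δv₁ + Δv₂ = 6905 m/s.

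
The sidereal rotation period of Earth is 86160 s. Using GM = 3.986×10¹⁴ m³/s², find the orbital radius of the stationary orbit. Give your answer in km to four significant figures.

r_sync ≈ 42160 km

A synchronous orbit has period T, so by Kepler's third law a = (μT²/4π²)^(1/3).
μT²/4π² = 3.986×10¹⁴ × (8.616×10⁴)² / 39.48 = 7.495×10²² m³.
a = 4.216×10⁷ m = 42163 km.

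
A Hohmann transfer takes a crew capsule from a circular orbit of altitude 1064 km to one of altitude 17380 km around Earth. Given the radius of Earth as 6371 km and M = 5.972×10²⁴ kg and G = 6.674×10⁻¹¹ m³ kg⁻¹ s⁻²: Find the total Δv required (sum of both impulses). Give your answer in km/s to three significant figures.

μ = GM = 6.674×10⁻¹¹ × 5.972×10²⁴ = 3.986×10¹⁴ m³/s².
r₁ = 6371 + 1064 = 7435.0 km = 7.4350×10⁶ m.
r₂ = 6371 + 17380 = 23751 km = 2.3751×10⁷ m.
Transfer ellipse a_t = (r₁ + r₂)/2 = 1.559×10⁷ m.
At r₁: circular v_c1 = √(μ/r₁) = 7322 m/s; transfer-perigee v_p = √[μ(2/r₁ − 1/a_t)] = 9036 m/s.
Δv₁ = v_p − v_c1 = 1715 m/s.
At r₂: circular v_c2 = √(μ/r₂) = 4096 m/s; transfer-apogee v_a = √[μ(2/r₂ − 1/a_t)] = 2829 m/s.
Δv₂ = v_c2 − v_a = 1268 m/s.
Total Δv = Δv₁ + Δv₂ = 2982 m/s = 2.982 km/s.

Δv_total ≈ 2.98 km/s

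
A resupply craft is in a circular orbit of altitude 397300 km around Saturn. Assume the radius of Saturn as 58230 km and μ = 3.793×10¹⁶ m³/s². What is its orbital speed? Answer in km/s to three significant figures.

v ≈ 9.13 km/s

r = 58230 + 397300 = 455530 km = 4.5553×10⁸ m.
For a circular orbit v = √(μ/r) = √(3.793×10¹⁶ / 4.555×10⁸) = √(8.327×10⁷) = 9125 m/s.
That is 9.125 km/s.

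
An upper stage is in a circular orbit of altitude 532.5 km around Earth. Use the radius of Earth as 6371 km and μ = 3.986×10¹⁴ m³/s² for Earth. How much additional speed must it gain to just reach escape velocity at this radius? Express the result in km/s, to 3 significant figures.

r = 6371 + 532.5 = 6903.5 km = 6.9035×10⁶ m.
Circular speed v_c = √(μ/r) = 7599 m/s.
Escape speed v_esc = √(2μ/r) = √2 × v_c = 10750 m/s.
Δv = v_esc − v_c = 3147 m/s = 3.147 km/s.

Δv ≈ 3.15 km/s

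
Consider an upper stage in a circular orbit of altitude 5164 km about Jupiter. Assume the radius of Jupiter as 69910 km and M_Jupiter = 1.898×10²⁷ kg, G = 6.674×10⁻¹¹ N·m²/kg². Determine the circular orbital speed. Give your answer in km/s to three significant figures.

v ≈ 41.1 km/s

μ = GM = 6.674×10⁻¹¹ × 1.898×10²⁷ = 1.267×10¹⁷ m³/s².
r = 69910 + 5164 = 75074 km = 7.5074×10⁷ m.
For a circular orbit v = √(μ/r) = √(1.267×10¹⁷ / 7.507×10⁷) = √(1.687×10⁹) = 41080 m/s.
That is 41.08 km/s.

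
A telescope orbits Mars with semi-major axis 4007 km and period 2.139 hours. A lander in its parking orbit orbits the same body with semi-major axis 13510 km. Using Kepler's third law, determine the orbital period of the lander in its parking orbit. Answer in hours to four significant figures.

Kepler's third law: T² ∝ a³, so T₂ = T₁ (a₂/a₁)^(3/2).
a₂/a₁ = 3.372, (a₂/a₁)^(3/2) = 6.191.
T₂ = 2.139 × 6.191 = 13.24 hours.

T₂ ≈ 13.24 hours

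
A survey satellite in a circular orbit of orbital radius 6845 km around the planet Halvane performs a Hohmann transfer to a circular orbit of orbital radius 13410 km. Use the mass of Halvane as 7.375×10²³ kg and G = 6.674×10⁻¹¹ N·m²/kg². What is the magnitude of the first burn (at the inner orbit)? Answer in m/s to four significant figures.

Δv ≈ 404.1 m/s

μ = GM = 6.674×10⁻¹¹ × 7.375×10²³ = 4.922×10¹³ m³/s².
r₁ = 6845 km = 6.845×10⁶ m.
r₂ = 13410 km = 1.341×10⁷ m.
Transfer ellipse a_t = (r₁ + r₂)/2 = 1.013×10⁷ m.
At r₁: circular v_c1 = √(μ/r₁) = 2682 m/s; transfer-periapsis v_p = √[μ(2/r₁ − 1/a_t)] = 3086 m/s.
Δv₁ = v_p − v_c1 = 404.1 m/s.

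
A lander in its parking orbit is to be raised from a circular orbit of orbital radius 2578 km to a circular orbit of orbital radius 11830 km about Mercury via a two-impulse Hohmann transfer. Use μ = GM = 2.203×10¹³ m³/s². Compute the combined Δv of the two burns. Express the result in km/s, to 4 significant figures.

r₁ = 2578 km = 2.578×10⁶ m.
r₂ = 11830 km = 1.183×10⁷ m.
Transfer ellipse a_t = (r₁ + r₂)/2 = 7.204×10⁶ m.
At r₁: circular v_c1 = √(μ/r₁) = 2923 m/s; transfer-periherm v_p = √[μ(2/r₁ − 1/a_t)] = 3746 m/s.
Δv₁ = v_p − v_c1 = 822.8 m/s.
At r₂: circular v_c2 = √(μ/r₂) = 1365 m/s; transfer-apoherm v_a = √[μ(2/r₂ − 1/a_t)] = 816.3 m/s.
Δv₂ = v_c2 − v_a = 548.3 m/s.
Total Δv = Δv₁ + Δv₂ = 1371 m/s = 1.371 km/s.

Δv_total ≈ 1.371 km/s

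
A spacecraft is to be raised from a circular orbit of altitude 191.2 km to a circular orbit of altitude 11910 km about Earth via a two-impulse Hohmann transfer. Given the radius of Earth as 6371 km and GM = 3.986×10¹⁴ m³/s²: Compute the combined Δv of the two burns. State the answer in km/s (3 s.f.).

r₁ = 6371 + 191.2 = 6562.2 km = 6.5622×10⁶ m.
r₂ = 6371 + 11910 = 18281 km = 1.8281×10⁷ m.
Transfer ellipse a_t = (r₁ + r₂)/2 = 1.242×10⁷ m.
At r₁: circular v_c1 = √(μ/r₁) = 7794 m/s; transfer-perigee v_p = √[μ(2/r₁ − 1/a_t)] = 9455 m/s.
Δv₁ = v_p − v_c1 = 1661 m/s.
At r₂: circular v_c2 = √(μ/r₂) = 4669 m/s; transfer-apogee v_a = √[μ(2/r₂ − 1/a_t)] = 3394 m/s.
Δv₂ = v_c2 − v_a = 1276 m/s.
Total Δv = Δv₁ + Δv₂ = 2937 m/s = 2.937 km/s.

Δv_total ≈ 2.94 km/s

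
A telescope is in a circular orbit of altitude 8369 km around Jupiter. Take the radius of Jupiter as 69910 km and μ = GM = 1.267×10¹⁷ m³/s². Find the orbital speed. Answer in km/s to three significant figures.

r = 69910 + 8369 = 78279 km = 7.8279×10⁷ m.
For a circular orbit v = √(μ/r) = √(1.267×10¹⁷ / 7.828×10⁷) = √(1.619×10⁹) = 40230 m/s.
That is 40.23 km/s.

v ≈ 40.2 km/s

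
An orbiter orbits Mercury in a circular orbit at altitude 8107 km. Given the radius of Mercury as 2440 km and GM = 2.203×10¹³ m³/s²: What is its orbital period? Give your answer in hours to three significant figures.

r = 2440 + 8107 = 10547 km = 1.0547×10⁷ m.
Kepler's third law: T = 2π√(r³/μ) = 2π√((1.055×10⁷)³ / 2.203×10¹³).
r³/μ = 5.326×10⁷ s², so T = 2π × 7.298×10³ = 4.585×10⁴ s.
Converting: 4.585×10⁴ s ÷ 3600 = 12.74 hours.

T ≈ 12.7 hours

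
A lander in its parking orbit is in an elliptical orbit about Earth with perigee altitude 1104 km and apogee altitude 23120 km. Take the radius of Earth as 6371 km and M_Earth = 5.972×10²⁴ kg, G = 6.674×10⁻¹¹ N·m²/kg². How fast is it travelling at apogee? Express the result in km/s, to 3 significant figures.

v ≈ 2.34 km/s

μ = GM = 6.674×10⁻¹¹ × 5.972×10²⁴ = 3.986×10¹⁴ m³/s².
r_p = 6371 + 1104 = 7475.0 km = 7.4750×10⁶ m.
r_a = 6371 + 23120 = 29491 km = 2.9491×10⁷ m.
Semi-major axis a = (r_p + r_a)/2 = 18483 km = 1.848×10⁷ m.
Vis-viva: v² = μ(2/r − 1/a) = 3.986×10¹⁴ × (6.782×10⁻⁸ − 5.410×10⁻⁸) = 5.466×10⁶ m²/s².
v = 2338 m/s = 2.338 km/s.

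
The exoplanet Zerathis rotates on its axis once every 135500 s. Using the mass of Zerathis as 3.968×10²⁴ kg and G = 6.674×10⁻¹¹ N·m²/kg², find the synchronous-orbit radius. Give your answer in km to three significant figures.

r_sync ≈ 49800 km

μ = GM = 6.674×10⁻¹¹ × 3.968×10²⁴ = 2.648×10¹⁴ m³/s².
A synchronous orbit has period T, so by Kepler's third law a = (μT²/4π²)^(1/3).
μT²/4π² = 2.648×10¹⁴ × (1.355×10⁵)² / 39.48 = 1.232×10²³ m³.
a = 4.975×10⁷ m = 49754 km.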